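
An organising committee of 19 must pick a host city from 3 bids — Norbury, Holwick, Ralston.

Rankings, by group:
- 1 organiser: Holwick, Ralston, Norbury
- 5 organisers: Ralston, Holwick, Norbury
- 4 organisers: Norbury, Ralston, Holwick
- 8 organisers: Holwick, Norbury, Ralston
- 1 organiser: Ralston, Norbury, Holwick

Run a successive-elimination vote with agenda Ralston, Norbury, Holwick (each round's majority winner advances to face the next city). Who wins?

Holwick

Round 1: Ralston vs Norbury — 7–12, Norbury advances.
Round 2: Norbury vs Holwick — 5–14, Holwick advances.
Holwick survives the agenda.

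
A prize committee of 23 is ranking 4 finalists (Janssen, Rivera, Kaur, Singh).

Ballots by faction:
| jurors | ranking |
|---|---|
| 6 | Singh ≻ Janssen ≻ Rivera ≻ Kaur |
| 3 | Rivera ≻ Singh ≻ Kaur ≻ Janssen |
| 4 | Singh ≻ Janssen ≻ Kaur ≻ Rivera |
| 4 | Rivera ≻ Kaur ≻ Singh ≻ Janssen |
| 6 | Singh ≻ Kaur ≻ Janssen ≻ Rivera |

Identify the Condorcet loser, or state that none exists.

Head-to-head results (23 jurors):
Janssen vs Rivera: 6+4+6 = 16 for Janssen, 7 for Rivera — Janssen by 16–7.
Janssen vs Kaur: 10 to 13, Kaur.
Janssen vs Singh: Singh wins 23–0.
Rivera vs Kaur: 13 to 10, Rivera.
Rivera vs Singh: Singh, 16–7.
Kaur vs Singh: Kaur is ranked higher on 4 ballots, Singh on 19. Singh wins 19–4.
Every nominee wins at least one matchup (Janssen beats Rivera; Rivera beats Kaur; Kaur beats Janssen; Singh beats Janssen), so there is no Condorcet loser.

none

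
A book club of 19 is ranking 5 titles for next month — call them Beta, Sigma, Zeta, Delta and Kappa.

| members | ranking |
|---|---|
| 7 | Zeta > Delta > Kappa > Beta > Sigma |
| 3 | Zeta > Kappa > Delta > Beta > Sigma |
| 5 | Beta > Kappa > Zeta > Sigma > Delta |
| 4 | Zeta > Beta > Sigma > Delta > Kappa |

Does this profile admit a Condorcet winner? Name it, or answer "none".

Pairwise majorities:
Beta vs Sigma: Beta, 19–0.
Beta vs Zeta: Zeta, 14–5.
Beta vs Delta: Delta, 10–9.
Beta–Kappa: Kappa 10–9.
Sigma vs Zeta: Zeta wins 19–0.
Sigma–Delta: Delta 10–9.
Sigma vs Kappa: Kappa wins 15–4.
Zeta vs Delta: Zeta, 19–0.
Zeta–Kappa: Zeta 14–5.
Delta vs Kappa: Delta, 11–8.
Only Zeta has no losses; Zeta is the Condorcet winner.

Zeta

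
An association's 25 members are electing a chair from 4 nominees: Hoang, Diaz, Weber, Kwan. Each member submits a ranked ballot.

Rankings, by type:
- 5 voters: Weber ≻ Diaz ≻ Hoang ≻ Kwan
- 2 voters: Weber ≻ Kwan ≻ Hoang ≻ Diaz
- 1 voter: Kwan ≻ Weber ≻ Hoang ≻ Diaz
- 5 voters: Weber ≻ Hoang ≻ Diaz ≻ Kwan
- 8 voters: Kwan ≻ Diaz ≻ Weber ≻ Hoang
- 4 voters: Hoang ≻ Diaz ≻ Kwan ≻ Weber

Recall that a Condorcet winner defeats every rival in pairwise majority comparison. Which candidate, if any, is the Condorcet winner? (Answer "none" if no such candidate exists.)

Check each pair by majority over 25 ballots:
Hoang vs Diaz: Diaz wins 13–12.
Hoang vs Weber: Weber wins 21–4.
Hoang vs Kwan: Hoang, 14–11.
Diaz vs Weber: Weber, 13–12.
Diaz vs Kwan: Diaz wins 14–11.
Weber vs Kwan: Kwan wins 13–12.
Each candidate drops at least one matchup (Hoang loses to Diaz; Diaz loses to Weber; Weber loses to Kwan; Kwan loses to Hoang); the cycle Hoang beats Kwan beats Weber beats Hoang rules out a Condorcet winner.

none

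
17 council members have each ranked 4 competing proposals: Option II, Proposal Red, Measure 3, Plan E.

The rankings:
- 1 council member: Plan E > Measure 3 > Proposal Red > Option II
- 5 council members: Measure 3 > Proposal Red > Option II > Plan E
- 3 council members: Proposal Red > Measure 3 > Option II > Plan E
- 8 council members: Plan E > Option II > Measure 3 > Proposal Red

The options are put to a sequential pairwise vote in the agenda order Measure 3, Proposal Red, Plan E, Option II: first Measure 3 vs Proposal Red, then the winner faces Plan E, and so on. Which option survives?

Round 1: Measure 3 vs Proposal Red — 14–3, Measure 3 advances.
Round 2: Measure 3 vs Plan E — 8–9, Plan E advances.
Round 3: Plan E vs Option II — 9–8, Plan E advances.
The agenda winner is Plan E.

Plan E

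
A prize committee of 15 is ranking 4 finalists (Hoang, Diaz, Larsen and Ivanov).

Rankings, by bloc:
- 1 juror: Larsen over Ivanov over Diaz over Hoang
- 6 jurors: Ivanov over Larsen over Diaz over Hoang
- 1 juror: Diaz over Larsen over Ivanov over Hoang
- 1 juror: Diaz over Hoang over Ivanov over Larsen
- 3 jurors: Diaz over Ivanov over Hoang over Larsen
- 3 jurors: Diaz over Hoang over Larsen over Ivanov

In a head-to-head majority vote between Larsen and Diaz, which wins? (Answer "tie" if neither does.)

Ballots ranking Larsen above Diaz: 1 + 6 = 7.
Ballots ranking Diaz above Larsen: 15 − 7 = 8.
Diaz wins the head-to-head 8–7.

Diaz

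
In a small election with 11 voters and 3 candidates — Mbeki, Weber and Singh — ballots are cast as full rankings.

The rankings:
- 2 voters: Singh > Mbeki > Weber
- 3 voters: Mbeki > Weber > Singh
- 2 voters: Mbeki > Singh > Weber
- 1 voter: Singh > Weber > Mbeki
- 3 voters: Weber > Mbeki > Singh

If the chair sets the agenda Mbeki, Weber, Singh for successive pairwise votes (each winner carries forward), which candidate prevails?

Mbeki

Round 1: Mbeki vs Weber — 7–4, Mbeki advances.
Round 2: Mbeki vs Singh — 8–3, Mbeki advances.
Mbeki survives the agenda.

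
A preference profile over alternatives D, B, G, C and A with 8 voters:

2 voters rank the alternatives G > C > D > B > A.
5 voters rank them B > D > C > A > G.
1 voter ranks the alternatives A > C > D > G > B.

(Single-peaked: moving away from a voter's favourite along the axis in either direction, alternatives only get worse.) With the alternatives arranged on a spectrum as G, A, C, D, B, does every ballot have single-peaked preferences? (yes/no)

no

Axis positions: G=1, A=2, C=3, D=4, B=5.
Bloc 1: ranking walks positions 1-3-4-5-2; C is ranked above A even though A lies between C and the peak G on the axis — preferences dip and rise again. Not single-peaked.
Bloc 2 (peak B at position 5): ranking walks positions 5-4-3-2-1, expanding outward from the peak — single-peaked.
Bloc 3 (peak A at position 2): ranking walks positions 2-3-4-1-5, expanding outward from the peak — single-peaked.
Bloc 1 violates single-peakedness, so the profile is not single-peaked on this axis.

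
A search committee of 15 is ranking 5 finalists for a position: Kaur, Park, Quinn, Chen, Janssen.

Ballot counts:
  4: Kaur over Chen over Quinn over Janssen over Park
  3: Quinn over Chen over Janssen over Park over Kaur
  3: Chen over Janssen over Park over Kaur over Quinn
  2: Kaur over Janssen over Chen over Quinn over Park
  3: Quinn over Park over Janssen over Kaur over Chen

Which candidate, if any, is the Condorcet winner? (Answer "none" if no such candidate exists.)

Head-to-head results (15 committee members):
Kaur vs Park: Park, 9–6.
Kaur vs Quinn: Kaur is ranked higher on 4+3+2 = 9 ballots, Quinn on 6. Kaur wins 9–6.
Kaur vs Chen: Kaur wins 9–6.
Kaur vs Janssen: Kaur is ranked higher on 4+2 = 6 ballots, Janssen on 9. Janssen wins 9–6.
Park–Quinn: Quinn 12–3.
Park vs Chen: Chen, 12–3.
Park vs Janssen: Janssen, 12–3.
Quinn vs Chen: Chen wins 9–6.
Quinn vs Janssen: Quinn preferred on 4+3+3 = 10 ballots; Quinn wins 10–5.
Chen vs Janssen: Chen is ranked higher on 4+3+3 = 10 ballots, Janssen on 5. Chen wins 10–5.
No candidate is unbeaten: Kaur loses to Park; Park loses to Quinn; Quinn loses to Kaur; Chen loses to Kaur; Janssen loses to Quinn. In particular Kaur > Quinn > Park > Kaur is a majority cycle — no Condorcet winner exists.

none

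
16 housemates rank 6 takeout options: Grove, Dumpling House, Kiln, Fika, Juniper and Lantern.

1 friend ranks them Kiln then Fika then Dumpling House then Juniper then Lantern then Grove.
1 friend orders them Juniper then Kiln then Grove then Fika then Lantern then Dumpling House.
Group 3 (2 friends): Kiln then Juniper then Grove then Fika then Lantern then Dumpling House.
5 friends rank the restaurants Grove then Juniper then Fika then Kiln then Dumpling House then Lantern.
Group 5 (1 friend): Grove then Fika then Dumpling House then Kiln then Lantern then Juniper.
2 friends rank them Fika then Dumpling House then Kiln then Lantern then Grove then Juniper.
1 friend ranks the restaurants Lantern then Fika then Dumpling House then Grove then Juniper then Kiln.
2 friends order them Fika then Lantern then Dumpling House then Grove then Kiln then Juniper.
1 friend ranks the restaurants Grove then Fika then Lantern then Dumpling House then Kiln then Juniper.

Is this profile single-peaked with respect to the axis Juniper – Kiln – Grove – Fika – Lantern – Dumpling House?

Axis positions: Juniper=1, Kiln=2, Grove=3, Fika=4, Lantern=5, Dumpling House=6.
Group 1: ranking walks positions 2-4-6-1-5-3; Fika is ranked above Grove even though Grove lies between Fika and the peak Kiln on the axis — preferences dip and rise again. Not single-peaked.
Group 2 (peak Juniper at position 1): ranking walks positions 1-2-3-4-5-6, expanding outward from the peak — single-peaked.
Group 3 (peak Kiln at position 2): ranking walks positions 2-1-3-4-5-6, expanding outward from the peak — single-peaked.
Group 4: ranking walks positions 3-1-4-2-6-5; Juniper is ranked above Kiln even though Kiln lies between Juniper and the peak Grove on the axis — preferences dip and rise again. Not single-peaked.
Group 5: ranking walks positions 3-4-6-2-5-1; Dumpling House is ranked above Lantern even though Lantern lies between Dumpling House and the peak Grove on the axis — preferences dip and rise again. Not single-peaked.
Group 6: ranking walks positions 4-6-2-5-3-1; Dumpling House is ranked above Lantern even though Lantern lies between Dumpling House and the peak Fika on the axis — preferences dip and rise again. Not single-peaked.
Group 7: ranking walks positions 5-4-6-3-1-2; Juniper is ranked above Kiln even though Kiln lies between Juniper and the peak Lantern on the axis — preferences dip and rise again. Not single-peaked.
Group 8 (peak Fika at position 4): ranking walks positions 4-5-6-3-2-1, expanding outward from the peak — single-peaked.
Group 9 (peak Grove at position 3): ranking walks positions 3-4-5-6-2-1, expanding outward from the peak — single-peaked.
Group 1 violates single-peakedness, so the profile is not single-peaked on this axis.

no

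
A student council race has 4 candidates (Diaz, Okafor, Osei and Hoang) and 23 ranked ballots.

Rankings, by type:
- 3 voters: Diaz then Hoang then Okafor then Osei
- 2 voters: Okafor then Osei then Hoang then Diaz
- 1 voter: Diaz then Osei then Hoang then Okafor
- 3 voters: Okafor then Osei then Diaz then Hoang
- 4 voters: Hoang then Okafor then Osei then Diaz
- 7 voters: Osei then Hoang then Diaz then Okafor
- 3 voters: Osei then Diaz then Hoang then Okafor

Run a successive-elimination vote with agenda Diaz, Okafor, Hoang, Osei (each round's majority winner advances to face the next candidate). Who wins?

Round 1: Diaz vs Okafor — 14–9, Diaz advances.
Round 2: Diaz vs Hoang — 10–13, Hoang advances.
Round 3: Hoang vs Osei — 7–16, Osei advances.
Osei survives the agenda.

Osei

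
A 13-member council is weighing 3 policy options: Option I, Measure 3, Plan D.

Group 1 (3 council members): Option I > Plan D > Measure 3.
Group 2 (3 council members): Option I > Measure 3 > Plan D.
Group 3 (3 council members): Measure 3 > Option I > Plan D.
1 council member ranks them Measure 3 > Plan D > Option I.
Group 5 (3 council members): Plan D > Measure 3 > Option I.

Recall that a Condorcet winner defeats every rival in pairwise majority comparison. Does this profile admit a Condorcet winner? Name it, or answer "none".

Measure 3

Head-to-head results (13 council members):
Option I vs Measure 3: Measure 3, 7–6.
Option I–Plan D: Option I 9–4.
Measure 3–Plan D: Measure 3 7–6.
Measure 3 wins every pairwise contest, so Measure 3 is the Condorcet winner.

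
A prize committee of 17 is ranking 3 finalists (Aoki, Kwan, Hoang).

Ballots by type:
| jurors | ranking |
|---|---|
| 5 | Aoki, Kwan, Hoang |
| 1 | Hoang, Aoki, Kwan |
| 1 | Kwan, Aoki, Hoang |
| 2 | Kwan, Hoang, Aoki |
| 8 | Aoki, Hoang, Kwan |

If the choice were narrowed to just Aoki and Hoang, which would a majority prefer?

Aoki

Ballots ranking Aoki above Hoang: 5 + 1 + 8 = 14.
Ballots ranking Hoang above Aoki: 17 − 14 = 3.
Aoki wins the head-to-head 14–3.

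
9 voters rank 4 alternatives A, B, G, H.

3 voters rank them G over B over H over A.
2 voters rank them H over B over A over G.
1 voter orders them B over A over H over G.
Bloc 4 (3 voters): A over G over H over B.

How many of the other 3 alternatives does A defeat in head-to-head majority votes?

1

A against each rival (9 voters):
A–B: B 6–3.
A vs G: A preferred on 2+1+3 = 6 ballots; A wins 6–3.
A vs H: A is ranked higher on 1+3 = 4 ballots, H on 5. H wins 5–4.
A beats G; loses to B, H — 1 pairwise win.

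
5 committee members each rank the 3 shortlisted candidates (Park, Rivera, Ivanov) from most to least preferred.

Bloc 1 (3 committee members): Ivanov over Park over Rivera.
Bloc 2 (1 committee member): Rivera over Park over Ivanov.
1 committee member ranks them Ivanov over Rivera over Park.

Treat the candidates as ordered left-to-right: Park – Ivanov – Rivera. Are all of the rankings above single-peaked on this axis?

Axis positions: Park=1, Ivanov=2, Rivera=3.
Bloc 1 (peak Ivanov at position 2): ranking walks positions 2-1-3, expanding outward from the peak — single-peaked.
Bloc 2: ranking walks positions 3-1-2; Park is ranked above Ivanov even though Ivanov lies between Park and the peak Rivera on the axis — preferences dip and rise again. Not single-peaked.
Bloc 3 (peak Ivanov at position 2): ranking walks positions 2-3-1, expanding outward from the peak — single-peaked.
Bloc 2 violates single-peakedness, so the profile is not single-peaked on this axis.

no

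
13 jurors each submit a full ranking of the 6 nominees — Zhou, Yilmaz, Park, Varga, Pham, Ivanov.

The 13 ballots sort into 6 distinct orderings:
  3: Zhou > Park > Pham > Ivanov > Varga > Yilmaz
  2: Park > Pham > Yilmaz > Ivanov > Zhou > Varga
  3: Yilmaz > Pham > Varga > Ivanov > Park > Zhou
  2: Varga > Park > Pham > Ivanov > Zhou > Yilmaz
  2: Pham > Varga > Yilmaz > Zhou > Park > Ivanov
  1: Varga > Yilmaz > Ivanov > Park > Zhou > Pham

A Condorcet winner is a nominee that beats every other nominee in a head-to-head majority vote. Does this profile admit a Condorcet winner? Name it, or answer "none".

none

Head-to-head results (13 jurors):
Zhou vs Yilmaz: Yilmaz, 8–5.
Zhou–Park: Park 8–5.
Zhou–Varga: Varga 8–5.
Zhou vs Pham: 4 to 9, Pham.
Zhou–Ivanov: Ivanov 8–5.
Yilmaz vs Park: Yilmaz preferred on 3+2+1 = 6 ballots; Park wins 7–6.
Yilmaz vs Varga: Varga wins 8–5.
Yilmaz vs Pham: 3+1 = 4 for Yilmaz, 9 for Pham — Pham by 9–4.
Yilmaz vs Ivanov: Yilmaz is ranked higher on 2+3+2+1 = 8 ballots, Ivanov on 5. Yilmaz wins 8–5.
Park vs Varga: 5 to 8, Varga.
Park vs Pham: Park is ranked higher on 3+2+2+1 = 8 ballots, Pham on 5. Park wins 8–5.
Park vs Ivanov: 3+2+2+2 = 9 for Park, 4 for Ivanov — Park by 9–4.
Varga vs Pham: 3 to 10, Pham.
Varga vs Ivanov: 8 to 5, Varga.
Pham–Ivanov: Pham 12–1.
Each nominee drops at least one matchup (Zhou loses to Yilmaz; Yilmaz loses to Park; Park loses to Varga; Varga loses to Pham; Pham loses to Park; Ivanov loses to Yilmaz); the cycle Park beats Pham beats Varga beats Park rules out a Condorcet winner.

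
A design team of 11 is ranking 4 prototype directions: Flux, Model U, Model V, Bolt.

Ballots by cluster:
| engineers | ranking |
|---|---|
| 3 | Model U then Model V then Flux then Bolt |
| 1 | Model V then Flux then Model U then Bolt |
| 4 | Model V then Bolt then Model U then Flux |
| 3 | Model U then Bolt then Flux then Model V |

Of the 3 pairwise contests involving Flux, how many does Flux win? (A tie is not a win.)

Flux against each rival (11 engineers):
Flux vs Model U: Flux preferred on 1 ballot; Model U wins 10–1.
Flux vs Model V: Model V wins 8–3.
Flux vs Bolt: 4 to 7, Bolt.
Flux beats no one; loses to Model U, Model V, Bolt — 0 pairwise wins.

0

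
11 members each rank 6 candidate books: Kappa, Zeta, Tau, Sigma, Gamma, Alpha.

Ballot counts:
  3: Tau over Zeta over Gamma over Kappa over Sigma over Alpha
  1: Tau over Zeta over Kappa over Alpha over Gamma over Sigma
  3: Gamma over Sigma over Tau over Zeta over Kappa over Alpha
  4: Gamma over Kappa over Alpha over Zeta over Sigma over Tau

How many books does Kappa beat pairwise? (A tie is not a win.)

Kappa against each rival (11 members):
Kappa vs Zeta: Zeta wins 7–4.
Kappa vs Tau: 4 for Kappa, 7 for Tau — Tau by 7–4.
Kappa vs Sigma: Kappa is ranked higher on 3+1+4 = 8 ballots, Sigma on 3. Kappa wins 8–3.
Kappa vs Gamma: 1 for Kappa, 10 for Gamma — Gamma by 10–1.
Kappa vs Alpha: Kappa, 11–0.
Kappa beats Sigma, Alpha; loses to Zeta, Tau, Gamma — 2 pairwise wins.

2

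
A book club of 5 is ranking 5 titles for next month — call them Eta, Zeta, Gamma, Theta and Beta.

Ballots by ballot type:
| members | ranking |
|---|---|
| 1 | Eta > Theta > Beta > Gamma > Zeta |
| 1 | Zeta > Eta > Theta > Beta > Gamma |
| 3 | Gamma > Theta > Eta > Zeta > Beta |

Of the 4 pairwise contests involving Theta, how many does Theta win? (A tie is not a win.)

3

Theta against each rival (5 members):
Theta vs Eta: 3 for Theta, 2 for Eta — Theta by 3–2.
Theta vs Zeta: Theta is ranked higher on 1+3 = 4 ballots, Zeta on 1. Theta wins 4–1.
Theta vs Gamma: Theta is ranked higher on 1+1 = 2 ballots, Gamma on 3. Gamma wins 3–2.
Theta–Beta: Theta 5–0.
Theta beats Eta, Zeta, Beta; loses to Gamma — 3 pairwise wins.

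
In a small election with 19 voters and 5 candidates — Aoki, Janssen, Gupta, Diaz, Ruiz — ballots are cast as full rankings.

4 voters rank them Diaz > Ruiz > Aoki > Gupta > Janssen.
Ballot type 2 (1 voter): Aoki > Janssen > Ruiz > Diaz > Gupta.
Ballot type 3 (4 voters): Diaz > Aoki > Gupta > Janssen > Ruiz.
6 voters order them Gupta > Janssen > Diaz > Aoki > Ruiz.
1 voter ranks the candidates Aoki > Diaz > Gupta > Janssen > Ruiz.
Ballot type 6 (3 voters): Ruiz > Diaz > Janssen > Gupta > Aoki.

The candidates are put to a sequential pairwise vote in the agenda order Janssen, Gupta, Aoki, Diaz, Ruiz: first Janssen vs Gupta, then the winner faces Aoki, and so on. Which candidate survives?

Diaz

Round 1: Janssen vs Gupta — 4–15, Gupta advances.
Round 2: Gupta vs Aoki — 9–10, Aoki advances.
Round 3: Aoki vs Diaz — 2–17, Diaz advances.
Round 4: Diaz vs Ruiz — 15–4, Diaz advances.
Diaz survives the agenda.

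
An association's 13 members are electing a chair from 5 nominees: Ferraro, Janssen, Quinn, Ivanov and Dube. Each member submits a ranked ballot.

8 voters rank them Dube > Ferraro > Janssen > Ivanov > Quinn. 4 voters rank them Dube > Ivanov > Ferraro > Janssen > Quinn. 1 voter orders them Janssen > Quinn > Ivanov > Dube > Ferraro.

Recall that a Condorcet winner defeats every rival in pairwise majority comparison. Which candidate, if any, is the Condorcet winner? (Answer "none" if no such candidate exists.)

Dube

Head-to-head results (13 voters):
Ferraro vs Janssen: Ferraro, 12–1.
Ferraro vs Quinn: Ferraro wins 12–1.
Ferraro vs Ivanov: Ferraro wins 8–5.
Ferraro–Dube: Dube 13–0.
Janssen–Quinn: Janssen 13–0.
Janssen vs Ivanov: Janssen wins 9–4.
Janssen vs Dube: Dube wins 12–1.
Quinn vs Ivanov: Ivanov wins 12–1.
Quinn vs Dube: Dube, 12–1.
Ivanov–Dube: Dube 12–1.
Dube beats each of Ferraro, Janssen, Quinn, Ivanov — Dube is the Condorcet winner.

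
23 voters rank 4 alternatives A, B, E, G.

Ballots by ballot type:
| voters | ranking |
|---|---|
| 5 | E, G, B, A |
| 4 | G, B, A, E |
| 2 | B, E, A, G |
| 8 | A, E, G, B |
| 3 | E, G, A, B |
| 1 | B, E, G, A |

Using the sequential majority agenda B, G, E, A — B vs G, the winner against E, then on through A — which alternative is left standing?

A

Round 1: B vs G — 3–20, G advances.
Round 2: G vs E — 4–19, E advances.
Round 3: E vs A — 11–12, A advances.
The agenda winner is A.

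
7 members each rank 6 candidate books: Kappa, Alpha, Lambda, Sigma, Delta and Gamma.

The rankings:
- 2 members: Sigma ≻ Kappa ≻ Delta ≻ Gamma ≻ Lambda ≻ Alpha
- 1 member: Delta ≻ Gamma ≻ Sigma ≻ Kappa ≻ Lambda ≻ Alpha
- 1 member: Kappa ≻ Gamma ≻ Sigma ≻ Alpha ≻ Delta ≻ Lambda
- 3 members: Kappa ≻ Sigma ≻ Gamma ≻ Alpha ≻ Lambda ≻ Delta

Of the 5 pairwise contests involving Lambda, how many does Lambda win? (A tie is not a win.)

Lambda against each rival (7 members):
Lambda vs Kappa: Kappa, 7–0.
Lambda vs Alpha: Alpha, 4–3.
Lambda vs Sigma: Sigma, 7–0.
Lambda vs Delta: Lambda is ranked higher on 3 ballots, Delta on 4. Delta wins 4–3.
Lambda vs Gamma: Lambda is ranked higher on 0 ballots, Gamma on 7. Gamma wins 7–0.
Lambda beats no one; loses to Kappa, Alpha, Sigma, Delta, Gamma — 0 pairwise wins.

0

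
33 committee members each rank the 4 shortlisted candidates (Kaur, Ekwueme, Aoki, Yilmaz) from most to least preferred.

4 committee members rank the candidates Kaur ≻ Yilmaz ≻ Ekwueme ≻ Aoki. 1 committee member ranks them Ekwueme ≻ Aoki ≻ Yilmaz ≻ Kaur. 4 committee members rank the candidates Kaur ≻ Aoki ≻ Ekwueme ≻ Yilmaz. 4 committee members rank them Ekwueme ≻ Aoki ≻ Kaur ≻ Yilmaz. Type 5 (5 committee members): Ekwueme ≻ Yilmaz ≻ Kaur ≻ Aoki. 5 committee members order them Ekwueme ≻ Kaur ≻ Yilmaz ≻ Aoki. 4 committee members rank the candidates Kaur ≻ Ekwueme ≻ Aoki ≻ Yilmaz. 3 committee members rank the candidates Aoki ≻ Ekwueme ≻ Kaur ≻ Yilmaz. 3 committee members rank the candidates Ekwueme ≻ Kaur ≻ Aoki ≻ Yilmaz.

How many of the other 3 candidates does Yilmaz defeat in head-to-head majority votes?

Yilmaz against each rival (33 committee members):
Yilmaz–Kaur: Kaur 27–6.
Yilmaz vs Ekwueme: Ekwueme wins 29–4.
Yilmaz vs Aoki: Aoki wins 19–14.
Yilmaz beats no one; loses to Kaur, Ekwueme, Aoki — 0 pairwise wins.

0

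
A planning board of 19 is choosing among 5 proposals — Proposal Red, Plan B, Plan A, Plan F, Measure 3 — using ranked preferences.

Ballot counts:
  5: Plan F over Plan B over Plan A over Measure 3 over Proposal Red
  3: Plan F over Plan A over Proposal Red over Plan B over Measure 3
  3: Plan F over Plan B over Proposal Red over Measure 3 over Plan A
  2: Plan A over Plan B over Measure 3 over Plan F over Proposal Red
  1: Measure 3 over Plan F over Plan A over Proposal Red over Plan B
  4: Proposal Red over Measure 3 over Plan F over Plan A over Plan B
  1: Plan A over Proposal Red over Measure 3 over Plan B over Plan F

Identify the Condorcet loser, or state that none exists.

Head-to-head results (19 council members):
Proposal Red–Plan B: Plan B 10–9.
Proposal Red–Plan A: Plan A 12–7.
Proposal Red vs Plan F: Plan F wins 14–5.
Proposal Red vs Measure 3: Proposal Red wins 11–8.
Plan B vs Plan A: Plan B preferred on 5+3 = 8 ballots; Plan A wins 11–8.
Plan B vs Plan F: Plan B is ranked higher on 2+1 = 3 ballots, Plan F on 16. Plan F wins 16–3.
Plan B vs Measure 3: Plan B wins 13–6.
Plan A vs Plan F: Plan A is ranked higher on 2+1 = 3 ballots, Plan F on 16. Plan F wins 16–3.
Plan A vs Measure 3: Plan A wins 11–8.
Plan F–Measure 3: Plan F 11–8.
Measure 3 loses to every other option — it is the Condorcet loser.

Measure 3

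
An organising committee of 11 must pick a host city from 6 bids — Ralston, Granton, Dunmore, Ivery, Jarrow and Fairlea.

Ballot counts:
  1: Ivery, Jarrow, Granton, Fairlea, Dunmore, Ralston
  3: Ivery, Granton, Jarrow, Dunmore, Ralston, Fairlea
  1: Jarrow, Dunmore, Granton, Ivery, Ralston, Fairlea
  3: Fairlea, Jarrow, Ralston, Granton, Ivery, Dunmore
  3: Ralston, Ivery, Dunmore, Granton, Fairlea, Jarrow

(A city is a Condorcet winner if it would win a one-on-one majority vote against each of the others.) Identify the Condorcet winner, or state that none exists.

Head-to-head results (11 organisers):
Ralston vs Granton: 6 to 5, Ralston.
Ralston vs Dunmore: 3+3 = 6 for Ralston, 5 for Dunmore — Ralston by 6–5.
Ralston vs Ivery: 6 to 5, Ralston.
Ralston vs Jarrow: Ralston is ranked higher on 3 ballots, Jarrow on 8. Jarrow wins 8–3.
Ralston vs Fairlea: Ralston preferred on 3+1+3 = 7 ballots; Ralston wins 7–4.
Granton vs Dunmore: Granton, 7–4.
Granton–Ivery: Ivery 7–4.
Granton vs Jarrow: Granton, 6–5.
Granton vs Fairlea: Granton is ranked higher on 1+3+1+3 = 8 ballots, Fairlea on 3. Granton wins 8–3.
Dunmore vs Ivery: Dunmore preferred on 1 ballot; Ivery wins 10–1.
Dunmore–Jarrow: Jarrow 8–3.
Dunmore–Fairlea: Dunmore 7–4.
Ivery vs Jarrow: Ivery is ranked higher on 1+3+3 = 7 ballots, Jarrow on 4. Ivery wins 7–4.
Ivery–Fairlea: Ivery 8–3.
Jarrow vs Fairlea: Jarrow preferred on 1+3+1 = 5 ballots; Fairlea wins 6–5.
Every city loses at least once (Ralston loses to Jarrow; Granton loses to Ralston; Dunmore loses to Ralston; Ivery loses to Ralston; Jarrow loses to Granton; Fairlea loses to Ralston). The majority relation contains the cycle Ralston > Granton > Jarrow > Ralston, so there is no Condorcet winner.

none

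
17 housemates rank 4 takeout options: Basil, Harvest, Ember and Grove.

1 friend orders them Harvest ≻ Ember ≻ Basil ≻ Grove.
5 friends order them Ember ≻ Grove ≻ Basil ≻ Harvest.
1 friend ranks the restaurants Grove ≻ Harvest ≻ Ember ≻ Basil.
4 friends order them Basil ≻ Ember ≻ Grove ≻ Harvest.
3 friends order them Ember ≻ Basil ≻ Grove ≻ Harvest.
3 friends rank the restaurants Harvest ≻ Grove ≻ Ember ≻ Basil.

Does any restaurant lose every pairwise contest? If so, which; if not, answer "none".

Harvest

Pairwise majorities:
Basil vs Harvest: Basil wins 12–5.
Basil–Ember: Ember 13–4.
Basil vs Grove: 1+4+3 = 8 for Basil, 9 for Grove — Grove by 9–8.
Harvest vs Ember: Harvest is ranked higher on 1+1+3 = 5 ballots, Ember on 12. Ember wins 12–5.
Harvest–Grove: Grove 13–4.
Ember vs Grove: Ember preferred on 1+5+4+3 = 13 ballots; Ember wins 13–4.
Harvest loses to every other restaurant — it is the Condorcet loser.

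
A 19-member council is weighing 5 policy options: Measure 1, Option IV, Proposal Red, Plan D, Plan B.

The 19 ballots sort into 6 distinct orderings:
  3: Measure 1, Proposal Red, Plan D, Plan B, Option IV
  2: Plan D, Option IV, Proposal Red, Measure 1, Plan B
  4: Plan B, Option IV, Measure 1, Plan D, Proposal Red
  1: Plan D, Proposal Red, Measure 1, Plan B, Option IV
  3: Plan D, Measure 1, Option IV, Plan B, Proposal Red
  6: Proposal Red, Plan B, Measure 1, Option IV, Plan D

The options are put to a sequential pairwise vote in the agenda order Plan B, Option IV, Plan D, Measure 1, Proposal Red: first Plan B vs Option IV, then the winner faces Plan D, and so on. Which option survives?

Round 1: Plan B vs Option IV — 14–5, Plan B advances.
Round 2: Plan B vs Plan D — 10–9, Plan B advances.
Round 3: Plan B vs Measure 1 — 10–9, Plan B advances.
Round 4: Plan B vs Proposal Red — 7–12, Proposal Red advances.
Proposal Red survives the agenda.

Proposal Red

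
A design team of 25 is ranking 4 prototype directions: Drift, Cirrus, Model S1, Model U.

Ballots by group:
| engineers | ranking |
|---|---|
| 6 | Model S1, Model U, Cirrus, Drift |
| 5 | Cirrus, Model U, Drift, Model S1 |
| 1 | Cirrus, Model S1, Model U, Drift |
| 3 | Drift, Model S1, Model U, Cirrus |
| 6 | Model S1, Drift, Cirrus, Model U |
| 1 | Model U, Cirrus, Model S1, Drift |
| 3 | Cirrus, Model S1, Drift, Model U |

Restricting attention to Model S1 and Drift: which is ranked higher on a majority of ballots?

Ballots ranking Model S1 above Drift: 6 + 1 + 6 + 1 + 3 = 17.
Ballots ranking Drift above Model S1: 25 − 17 = 8.
Model S1 wins the head-to-head 17–8.

Model S1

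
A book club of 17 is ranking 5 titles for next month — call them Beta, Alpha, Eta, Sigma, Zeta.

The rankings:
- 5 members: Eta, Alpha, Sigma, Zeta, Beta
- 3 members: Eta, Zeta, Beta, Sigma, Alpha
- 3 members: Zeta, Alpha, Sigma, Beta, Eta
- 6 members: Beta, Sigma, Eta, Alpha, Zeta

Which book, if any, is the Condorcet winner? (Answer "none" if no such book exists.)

none

Head-to-head results (17 members):
Beta–Alpha: Beta 9–8.
Beta–Eta: Beta 9–8.
Beta vs Sigma: Beta, 9–8.
Beta vs Zeta: Zeta, 11–6.
Alpha–Eta: Eta 14–3.
Alpha–Sigma: Sigma 9–8.
Alpha–Zeta: Alpha 11–6.
Eta vs Sigma: Sigma wins 9–8.
Eta–Zeta: Eta 14–3.
Sigma vs Zeta: Sigma wins 11–6.
Every book loses at least once (Beta loses to Zeta; Alpha loses to Beta; Eta loses to Beta; Sigma loses to Beta; Zeta loses to Alpha). The majority relation contains the cycle Beta → Alpha → Zeta → Beta, so there is no Condorcet winner.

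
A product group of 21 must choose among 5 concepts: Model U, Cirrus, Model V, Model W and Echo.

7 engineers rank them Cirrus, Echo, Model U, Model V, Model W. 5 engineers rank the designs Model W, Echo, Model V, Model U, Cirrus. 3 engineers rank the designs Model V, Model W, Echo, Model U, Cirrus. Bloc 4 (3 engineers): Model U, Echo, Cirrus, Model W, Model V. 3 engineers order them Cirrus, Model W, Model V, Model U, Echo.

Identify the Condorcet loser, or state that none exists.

none

Pairwise majorities:
Model U–Cirrus: Model U 11–10.
Model U vs Model V: Model U preferred on 7+3 = 10 ballots; Model V wins 11–10.
Model U vs Model W: Model U preferred on 7+3 = 10 ballots; Model W wins 11–10.
Model U–Echo: Echo 15–6.
Cirrus–Model V: Cirrus 13–8.
Cirrus vs Model W: Cirrus, 13–8.
Cirrus vs Echo: Cirrus preferred on 7+3 = 10 ballots; Echo wins 11–10.
Model V vs Model W: 10 to 11, Model W.
Model V vs Echo: 6 to 15, Echo.
Model W vs Echo: Model W, 11–10.
Every design wins at least one matchup (Model U beats Cirrus; Cirrus beats Model V; Model V beats Model U; Model W beats Model U; Echo beats Model U), so there is no Condorcet loser.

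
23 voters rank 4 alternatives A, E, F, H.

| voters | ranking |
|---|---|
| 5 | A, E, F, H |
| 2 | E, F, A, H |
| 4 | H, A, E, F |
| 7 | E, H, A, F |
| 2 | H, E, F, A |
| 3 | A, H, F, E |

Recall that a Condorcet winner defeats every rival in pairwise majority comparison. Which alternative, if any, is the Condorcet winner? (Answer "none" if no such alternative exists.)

none

Check each pair by majority over 23 ballots:
A vs E: 5+4+3 = 12 for A, 11 for E — A by 12–11.
A vs F: A preferred on 5+4+7+3 = 19 ballots; A wins 19–4.
A vs H: H wins 13–10.
E vs F: E is ranked higher on 5+2+4+7+2 = 20 ballots, F on 3. E wins 20–3.
E vs H: 14 to 9, E.
F–H: H 16–7.
Each alternative drops at least one matchup (A loses to H; E loses to A; F loses to A; H loses to E); the cycle A → E → H → A rules out a Condorcet winner.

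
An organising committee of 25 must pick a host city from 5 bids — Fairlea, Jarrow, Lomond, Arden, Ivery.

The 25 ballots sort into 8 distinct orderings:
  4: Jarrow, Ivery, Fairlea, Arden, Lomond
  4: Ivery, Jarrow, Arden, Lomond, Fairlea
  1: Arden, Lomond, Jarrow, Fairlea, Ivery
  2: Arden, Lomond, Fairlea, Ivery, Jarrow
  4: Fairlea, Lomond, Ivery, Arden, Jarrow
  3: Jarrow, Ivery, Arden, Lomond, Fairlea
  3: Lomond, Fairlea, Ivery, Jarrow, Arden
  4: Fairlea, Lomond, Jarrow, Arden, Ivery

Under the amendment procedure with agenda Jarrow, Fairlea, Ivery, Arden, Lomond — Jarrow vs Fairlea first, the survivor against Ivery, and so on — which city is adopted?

Lomond

Round 1: Jarrow vs Fairlea — 12–13, Fairlea advances.
Round 2: Fairlea vs Ivery — 14–11, Fairlea advances.
Round 3: Fairlea vs Arden — 15–10, Fairlea advances.
Round 4: Fairlea vs Lomond — 12–13, Lomond advances.
Lomond survives the agenda.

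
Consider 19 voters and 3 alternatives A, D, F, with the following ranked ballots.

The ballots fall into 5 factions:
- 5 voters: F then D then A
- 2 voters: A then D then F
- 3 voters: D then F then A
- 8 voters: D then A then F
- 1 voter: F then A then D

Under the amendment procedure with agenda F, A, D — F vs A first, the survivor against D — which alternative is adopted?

Round 1: F vs A — 9–10, A advances.
Round 2: A vs D — 3–16, D advances.
The agenda winner is D.

D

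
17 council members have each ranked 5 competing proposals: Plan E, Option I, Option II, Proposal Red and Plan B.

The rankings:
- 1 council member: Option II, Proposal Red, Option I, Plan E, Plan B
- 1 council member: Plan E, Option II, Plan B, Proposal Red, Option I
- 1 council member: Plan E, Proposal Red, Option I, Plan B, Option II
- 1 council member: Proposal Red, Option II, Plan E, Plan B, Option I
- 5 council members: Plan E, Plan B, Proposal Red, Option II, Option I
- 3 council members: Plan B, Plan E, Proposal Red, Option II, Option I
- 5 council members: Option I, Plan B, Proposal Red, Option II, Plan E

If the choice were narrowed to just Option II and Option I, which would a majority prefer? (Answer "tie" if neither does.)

Ballots ranking Option II above Option I: 1 + 1 + 1 + 5 + 3 = 11.
Ballots ranking Option I above Option II: 17 − 11 = 6.
Option II wins the head-to-head 11–6.

Option II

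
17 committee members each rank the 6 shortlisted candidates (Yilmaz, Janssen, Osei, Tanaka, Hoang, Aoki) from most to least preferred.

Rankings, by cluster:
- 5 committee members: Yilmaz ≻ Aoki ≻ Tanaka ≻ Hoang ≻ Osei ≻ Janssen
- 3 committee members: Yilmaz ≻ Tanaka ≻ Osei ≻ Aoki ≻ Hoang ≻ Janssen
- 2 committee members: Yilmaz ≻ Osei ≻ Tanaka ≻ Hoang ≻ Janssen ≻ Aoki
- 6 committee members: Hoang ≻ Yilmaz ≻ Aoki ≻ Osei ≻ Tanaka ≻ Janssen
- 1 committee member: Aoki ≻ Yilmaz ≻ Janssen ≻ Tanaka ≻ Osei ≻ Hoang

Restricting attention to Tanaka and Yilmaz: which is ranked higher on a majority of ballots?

No ballot ranks Tanaka above Yilmaz: 0.
Ballots ranking Yilmaz above Tanaka: 17 − 0 = 17.
Yilmaz wins the head-to-head 17–0.

Yilmaz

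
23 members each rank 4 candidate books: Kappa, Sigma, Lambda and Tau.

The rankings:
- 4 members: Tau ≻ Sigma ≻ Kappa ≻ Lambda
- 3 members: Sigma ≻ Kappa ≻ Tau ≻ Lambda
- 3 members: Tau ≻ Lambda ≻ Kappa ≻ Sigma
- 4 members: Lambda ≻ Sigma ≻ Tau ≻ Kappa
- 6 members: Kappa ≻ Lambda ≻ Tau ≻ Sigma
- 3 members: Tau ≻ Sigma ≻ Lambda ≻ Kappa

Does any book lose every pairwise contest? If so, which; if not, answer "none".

Pairwise majorities:
Kappa vs Sigma: Kappa is ranked higher on 3+6 = 9 ballots, Sigma on 14. Sigma wins 14–9.
Kappa vs Lambda: Kappa, 13–10.
Kappa vs Tau: 3+6 = 9 for Kappa, 14 for Tau — Tau by 14–9.
Sigma vs Lambda: Sigma is ranked higher on 4+3+3 = 10 ballots, Lambda on 13. Lambda wins 13–10.
Sigma–Tau: Tau 16–7.
Lambda vs Tau: Lambda is ranked higher on 4+6 = 10 ballots, Tau on 13. Tau wins 13–10.
No book is winless: Kappa beats Lambda; Sigma beats Kappa; Lambda beats Sigma; Tau beats Kappa. There is no Condorcet loser.

none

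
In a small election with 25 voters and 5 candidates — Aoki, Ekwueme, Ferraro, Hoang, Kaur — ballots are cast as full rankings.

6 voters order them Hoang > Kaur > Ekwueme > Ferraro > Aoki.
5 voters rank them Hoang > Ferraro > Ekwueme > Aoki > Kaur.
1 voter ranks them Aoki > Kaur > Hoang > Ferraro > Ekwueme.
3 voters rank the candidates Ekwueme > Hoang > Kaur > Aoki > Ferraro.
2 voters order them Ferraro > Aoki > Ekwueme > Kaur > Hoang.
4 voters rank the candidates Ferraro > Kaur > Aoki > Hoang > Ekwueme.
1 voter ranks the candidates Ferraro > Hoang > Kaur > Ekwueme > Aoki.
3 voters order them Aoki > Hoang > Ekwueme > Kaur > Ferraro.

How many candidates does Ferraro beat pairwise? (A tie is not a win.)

Ferraro against each rival (25 voters):
Ferraro vs Aoki: 18 to 7, Ferraro.
Ferraro vs Ekwueme: Ferraro wins 13–12.
Ferraro vs Hoang: Hoang wins 18–7.
Ferraro vs Kaur: Ferraro preferred on 5+2+4+1 = 12 ballots; Kaur wins 13–12.
Ferraro beats Aoki, Ekwueme; loses to Hoang, Kaur — 2 pairwise wins.

2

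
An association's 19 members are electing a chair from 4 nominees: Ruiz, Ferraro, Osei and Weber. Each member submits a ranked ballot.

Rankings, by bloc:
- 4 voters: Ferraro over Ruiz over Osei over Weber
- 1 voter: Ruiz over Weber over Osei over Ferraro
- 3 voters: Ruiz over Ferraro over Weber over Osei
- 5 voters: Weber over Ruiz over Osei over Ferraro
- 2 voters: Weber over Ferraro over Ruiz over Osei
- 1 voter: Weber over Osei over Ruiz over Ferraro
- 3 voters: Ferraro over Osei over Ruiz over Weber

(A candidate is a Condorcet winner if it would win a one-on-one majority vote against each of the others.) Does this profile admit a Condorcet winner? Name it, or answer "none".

Ruiz

Check each pair by majority over 19 ballots:
Ruiz vs Ferraro: Ruiz wins 10–9.
Ruiz vs Osei: 4+1+3+5+2 = 15 for Ruiz, 4 for Osei — Ruiz by 15–4.
Ruiz vs Weber: Ruiz preferred on 4+1+3+3 = 11 ballots; Ruiz wins 11–8.
Ferraro–Osei: Ferraro 12–7.
Ferraro vs Weber: Ferraro preferred on 4+3+3 = 10 ballots; Ferraro wins 10–9.
Osei vs Weber: Osei is ranked higher on 4+3 = 7 ballots, Weber on 12. Weber wins 12–7.
Only Ruiz has no losses; Ruiz is the Condorcet winner.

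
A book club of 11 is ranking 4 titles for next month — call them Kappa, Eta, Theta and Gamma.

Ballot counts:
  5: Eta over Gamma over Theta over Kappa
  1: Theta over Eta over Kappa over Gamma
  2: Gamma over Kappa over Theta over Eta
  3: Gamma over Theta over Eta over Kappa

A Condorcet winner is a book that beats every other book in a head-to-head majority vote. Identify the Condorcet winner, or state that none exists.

none

Head-to-head results (11 members):
Kappa vs Eta: 2 to 9, Eta.
Kappa vs Theta: 2 to 9, Theta.
Kappa vs Gamma: Gamma, 10–1.
Eta vs Theta: 5 for Eta, 6 for Theta — Theta by 6–5.
Eta vs Gamma: 6 to 5, Eta.
Theta vs Gamma: Theta preferred on 1 ballot; Gamma wins 10–1.
Each book drops at least one matchup (Kappa loses to Eta; Eta loses to Theta; Theta loses to Gamma; Gamma loses to Eta); the cycle Eta > Gamma > Theta > Eta rules out a Condorcet winner.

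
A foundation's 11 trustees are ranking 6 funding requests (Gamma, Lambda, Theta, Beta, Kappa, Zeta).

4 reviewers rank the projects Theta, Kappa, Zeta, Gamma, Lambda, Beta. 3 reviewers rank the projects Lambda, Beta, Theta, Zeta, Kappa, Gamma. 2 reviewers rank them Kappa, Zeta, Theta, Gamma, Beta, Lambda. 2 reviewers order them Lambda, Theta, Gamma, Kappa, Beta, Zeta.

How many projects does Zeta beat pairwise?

Zeta against each rival (11 reviewers):
Zeta vs Gamma: 4+3+2 = 9 for Zeta, 2 for Gamma — Zeta by 9–2.
Zeta vs Lambda: Zeta preferred on 4+2 = 6 ballots; Zeta wins 6–5.
Zeta vs Theta: 2 to 9, Theta.
Zeta vs Beta: Zeta, 6–5.
Zeta vs Kappa: Kappa, 8–3.
Zeta beats Gamma, Lambda, Beta; loses to Theta, Kappa — 3 pairwise wins.

3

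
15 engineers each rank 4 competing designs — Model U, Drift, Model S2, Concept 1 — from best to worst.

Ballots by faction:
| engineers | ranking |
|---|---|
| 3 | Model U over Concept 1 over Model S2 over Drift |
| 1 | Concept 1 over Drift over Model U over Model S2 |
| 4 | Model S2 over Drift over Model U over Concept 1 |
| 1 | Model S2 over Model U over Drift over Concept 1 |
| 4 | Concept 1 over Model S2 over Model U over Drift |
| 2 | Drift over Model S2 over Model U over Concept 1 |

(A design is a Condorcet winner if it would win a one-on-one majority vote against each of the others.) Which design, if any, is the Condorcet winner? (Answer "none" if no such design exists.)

Pairwise majorities:
Model U vs Drift: 8 to 7, Model U.
Model U vs Model S2: Model S2 wins 11–4.
Model U vs Concept 1: 10 to 5, Model U.
Drift vs Model S2: 3 to 12, Model S2.
Drift–Concept 1: Concept 1 8–7.
Model S2 vs Concept 1: Concept 1, 8–7.
No design is unbeaten: Model U loses to Model S2; Drift loses to Model U; Model S2 loses to Concept 1; Concept 1 loses to Model U. In particular Model U beats Concept 1 beats Model S2 beats Model U is a majority cycle — no Condorcet winner exists.

none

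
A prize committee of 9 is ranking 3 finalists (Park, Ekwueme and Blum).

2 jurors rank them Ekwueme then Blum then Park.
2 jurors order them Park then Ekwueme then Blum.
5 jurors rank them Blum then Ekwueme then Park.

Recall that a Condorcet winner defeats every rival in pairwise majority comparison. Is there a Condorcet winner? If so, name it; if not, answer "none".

Blum

Check each pair by majority over 9 ballots:
Park–Ekwueme: Ekwueme 7–2.
Park–Blum: Blum 7–2.
Ekwueme vs Blum: Blum wins 5–4.
Only Blum has no losses; Blum is the Condorcet winner.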